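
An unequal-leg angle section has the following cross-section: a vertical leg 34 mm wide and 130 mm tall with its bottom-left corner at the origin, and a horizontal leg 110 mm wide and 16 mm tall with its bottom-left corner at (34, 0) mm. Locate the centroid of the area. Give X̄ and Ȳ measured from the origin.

vertical leg: A = 34 × 130 = 4420.00, centroid at (17.00, 65.00).
horizontal leg: A = 110 × 16 = 1760.00, centroid at (89.00, 8.00).
ΣA = 6180.00 mm²
ΣAX̄ = (4420.00)(17.00) + (1760.00)(89.00) = 231780.00 mm³
ΣAȲ = (4420.00)(65.00) + (1760.00)(8.00) = 301380.00 mm³
X̄ = 231780.00 / 6180.00 = 37.50 mm
Ȳ = 301380.00 / 6180.00 = 48.77 mm

X̄ = 37.50 mm, Ȳ = 48.77 mm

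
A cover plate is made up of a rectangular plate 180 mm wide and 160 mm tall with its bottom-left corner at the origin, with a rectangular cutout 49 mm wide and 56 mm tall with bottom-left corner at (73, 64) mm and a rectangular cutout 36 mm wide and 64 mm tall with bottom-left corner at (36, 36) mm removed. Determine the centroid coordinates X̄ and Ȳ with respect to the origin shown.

Part | A | x̄ᵢ | ȳᵢ | A·x̄ᵢ | A·ȳᵢ
plate | 28800.00 | 90.00 | 80.00 | 2592000.00 | 2304000.00
hole 1 | -2744.00 | 97.50 | 92.00 | -267540.00 | -252448.00
hole 2 | -2304.00 | 54.00 | 68.00 | -124416.00 | -156672.00
Σ | 23752.00 |  |  | 2200044.00 | 1894880.00
X̄ = 2200044.00 / 23752.00 = 92.63 mm
Ȳ = 1894880.00 / 23752.00 = 79.78 mm

X̄ = 92.63 mm, Ȳ = 79.78 mm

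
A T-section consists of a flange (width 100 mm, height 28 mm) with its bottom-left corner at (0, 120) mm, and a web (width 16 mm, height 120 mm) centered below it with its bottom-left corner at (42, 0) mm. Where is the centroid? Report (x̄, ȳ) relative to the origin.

Part | A | x̄ᵢ | ȳᵢ | A·x̄ᵢ | A·ȳᵢ
web | 1920.00 | 50.00 | 60.00 | 96000.00 | 115200.00
flange | 2800.00 | 50.00 | 134.00 | 140000.00 | 375200.00
Σ | 4720.00 |  |  | 236000.00 | 490400.00
x̄ = 236000.00 / 4720.00 = 50.00 mm
ȳ = 490400.00 / 4720.00 = 103.90 mm

x̄ = 50.00 mm, ȳ = 103.90 mm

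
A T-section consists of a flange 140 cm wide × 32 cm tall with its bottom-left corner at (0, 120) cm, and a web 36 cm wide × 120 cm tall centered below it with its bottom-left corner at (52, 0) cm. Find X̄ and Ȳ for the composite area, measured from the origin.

web: A = 36 × 120 = 4320.00, centroid at (70.00, 60.00).
flange: A = 140 × 32 = 4480.00, centroid at (70.00, 136.00).
ΣA = 8800.00 cm², ΣAX̄ = 616000.00 cm³, ΣAȲ = 868480.00 cm³.
X̄ = 616000.00/8800.00 = 70.00 cm; Ȳ = 868480.00/8800.00 = 98.69 cm.

X̄ = 70.00 cm, Ȳ = 98.69 cm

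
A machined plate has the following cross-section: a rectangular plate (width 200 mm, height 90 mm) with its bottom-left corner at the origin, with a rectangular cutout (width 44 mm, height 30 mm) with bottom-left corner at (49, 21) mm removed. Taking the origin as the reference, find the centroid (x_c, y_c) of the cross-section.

plate: A = 200 × 90 = 18000.00, centroid at (100.00, 45.00).
hole: A = −(44 × 30) = -1320.00, centroid at (71.00, 36.00).
ΣA = 16680.00 mm²
ΣAx_c = (18000.00)(100.00) + (-1320.00)(71.00) = 1706280.00 mm³
ΣAy_c = (18000.00)(45.00) + (-1320.00)(36.00) = 762480.00 mm³
x_c = 1706280.00 / 16680.00 = 102.29 mm
y_c = 762480.00 / 16680.00 = 45.71 mm

x_c = 102.29 mm, y_c = 45.71 mm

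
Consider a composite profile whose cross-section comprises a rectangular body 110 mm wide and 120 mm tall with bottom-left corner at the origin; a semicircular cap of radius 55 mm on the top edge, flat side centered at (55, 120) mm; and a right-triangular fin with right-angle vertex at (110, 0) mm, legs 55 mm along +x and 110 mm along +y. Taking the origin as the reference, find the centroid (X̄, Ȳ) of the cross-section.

Part | A | x̄ᵢ | ȳᵢ | A·x̄ᵢ | A·ȳᵢ
rectangular body | 13200.00 | 55.00 | 60.00 | 726000.00 | 792000.00
semicircular top | 4751.66 | 55.00 | 143.34 | 261341.24 | 681115.73
triangular fin | 3025.00 | 128.33 | 36.67 | 388208.33 | 110916.67
Σ | 20976.66 |  |  | 1375549.57 | 1584032.40
X̄ = 1375549.57 / 20976.66 = 65.58 mm
Ȳ = 1584032.40 / 20976.66 = 75.51 mm

X̄ = 65.58 mm, Ȳ = 75.51 mm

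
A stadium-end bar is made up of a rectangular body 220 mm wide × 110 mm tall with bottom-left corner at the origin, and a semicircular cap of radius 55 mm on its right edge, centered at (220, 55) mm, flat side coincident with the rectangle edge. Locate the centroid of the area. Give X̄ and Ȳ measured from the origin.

rectangular body: A = 220 × 110 = 24200.00, centroid at (110.00, 55.00).
semicircular end: A = ½π·55² = 4751.66, centroid at (243.34, 55.00).
ΣA = 28951.66 mm², ΣAX̄ = 3818281.62 mm³, ΣAȲ = 1592341.24 mm³.
X̄ = 3818281.62/28951.66 = 131.88 mm; Ȳ = 1592341.24/28951.66 = 55.00 mm.

X̄ = 131.88 mm, Ȳ = 55.00 mm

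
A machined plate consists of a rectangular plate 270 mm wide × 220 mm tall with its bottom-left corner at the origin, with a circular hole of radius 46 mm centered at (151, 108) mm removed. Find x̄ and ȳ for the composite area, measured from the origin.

Part | A | x̄ᵢ | ȳᵢ | A·x̄ᵢ | A·ȳᵢ
plate | 59400.00 | 135.00 | 110.00 | 8019000.00 | 6534000.00
hole | -6647.61 | 151.00 | 108.00 | -1003789.12 | -717941.89
Σ | 52752.39 |  |  | 7015210.88 | 5816058.11
x̄ = 7015210.88 / 52752.39 = 132.98 mm
ȳ = 5816058.11 / 52752.39 = 110.25 mm

x̄ = 132.98 mm, ȳ = 110.25 mm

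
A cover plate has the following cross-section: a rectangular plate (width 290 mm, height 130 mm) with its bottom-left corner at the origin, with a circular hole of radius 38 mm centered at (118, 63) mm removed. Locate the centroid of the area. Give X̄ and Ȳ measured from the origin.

X̄ = 148.69 mm, Ȳ = 65.27 mm

plate: A = 290 × 130 = 37700.00, centroid at (145.00, 65.00).
hole: A = −π·38² = -4536.46, centroid at (118.00, 63.00).
ΣA = 33163.54 mm²
ΣAX̄ = (37700.00)(145.00) + (-4536.46)(118.00) = 4931197.74 mm³
ΣAȲ = (37700.00)(65.00) + (-4536.46)(63.00) = 2164703.03 mm³
X̄ = 4931197.74 / 33163.54 = 148.69 mm
Ȳ = 2164703.03 / 33163.54 = 65.27 mm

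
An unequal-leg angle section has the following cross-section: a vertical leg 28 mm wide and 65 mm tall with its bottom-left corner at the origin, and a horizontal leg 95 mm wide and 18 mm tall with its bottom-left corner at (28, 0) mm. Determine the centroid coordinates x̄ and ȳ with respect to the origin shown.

vertical leg: A = 28 × 65 = 1820.00, centroid at (14.00, 32.50).
horizontal leg: A = 95 × 18 = 1710.00, centroid at (75.50, 9.00).
ΣA = 3530.00 mm², ΣAx̄ = 154585.00 mm³, ΣAȳ = 74540.00 mm³.
x̄ = 154585.00/3530.00 = 43.79 mm; ȳ = 74540.00/3530.00 = 21.12 mm.

x̄ = 43.79 mm, ȳ = 21.12 mm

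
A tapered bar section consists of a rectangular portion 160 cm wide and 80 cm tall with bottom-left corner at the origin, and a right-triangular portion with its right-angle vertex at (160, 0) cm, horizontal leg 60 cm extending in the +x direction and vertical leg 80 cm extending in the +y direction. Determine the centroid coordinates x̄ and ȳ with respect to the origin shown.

x̄ = 95.79 cm, ȳ = 37.89 cm

rectangular portion: A = 160 × 80 = 12800.00, centroid at (80.00, 40.00).
triangular portion: A = ½·60·80 = 2400.00, centroid at (180.00, 26.67).
ΣA = 15200.00 cm², ΣAx̄ = 1456000.00 cm³, ΣAȳ = 576000.00 cm³.
x̄ = 1456000.00/15200.00 = 95.79 cm; ȳ = 576000.00/15200.00 = 37.89 cm.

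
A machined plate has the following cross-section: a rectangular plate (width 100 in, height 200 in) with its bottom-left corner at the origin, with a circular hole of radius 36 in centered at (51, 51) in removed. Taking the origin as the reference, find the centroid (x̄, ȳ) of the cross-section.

x̄ = 49.74 in, ȳ = 112.52 in

Part | A | x̄ᵢ | ȳᵢ | A·x̄ᵢ | A·ȳᵢ
plate | 20000.00 | 50.00 | 100.00 | 1000000.00 | 2000000.00
hole | -4071.50 | 51.00 | 51.00 | -207646.71 | -207646.71
Σ | 15928.50 |  |  | 792353.29 | 1792353.29
x̄ = 792353.29 / 15928.50 = 49.74 in
ȳ = 1792353.29 / 15928.50 = 112.52 in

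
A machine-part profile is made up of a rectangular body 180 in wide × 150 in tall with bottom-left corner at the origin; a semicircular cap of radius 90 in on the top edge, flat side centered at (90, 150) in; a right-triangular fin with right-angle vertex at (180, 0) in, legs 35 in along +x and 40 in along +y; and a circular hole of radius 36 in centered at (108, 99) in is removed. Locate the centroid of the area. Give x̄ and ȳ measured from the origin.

rectangular body: A = 180 × 150 = 27000.00, centroid at (90.00, 75.00).
semicircular top: A = ½π·90² = 12723.45, centroid at (90.00, 188.20).
triangular fin: A = ½·35·40 = 700.00, centroid at (191.67, 13.33).
hole: A = −π·36² = -4071.50, centroid at (108.00, 99.00).
ΣA = 36351.95 in², ΣAx̄ = 3269554.75 in³, ΣAȳ = 4025771.97 in³.
x̄ = 3269554.75/36351.95 = 89.94 in; ȳ = 4025771.97/36351.95 = 110.74 in.

x̄ = 89.94 in, ȳ = 110.74 in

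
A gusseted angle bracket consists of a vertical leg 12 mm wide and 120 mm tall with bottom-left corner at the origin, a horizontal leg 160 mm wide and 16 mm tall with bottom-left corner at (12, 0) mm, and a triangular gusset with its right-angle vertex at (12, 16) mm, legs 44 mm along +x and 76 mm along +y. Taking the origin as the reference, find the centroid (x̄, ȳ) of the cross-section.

x̄ = 50.91 mm, ȳ = 31.03 mm

vertical leg: A = 12 × 120 = 1440.00, centroid at (6.00, 60.00).
horizontal leg: A = 160 × 16 = 2560.00, centroid at (92.00, 8.00).
gusset: A = ½·44·76 = 1672.00, centroid at (26.67, 41.33).
ΣA = 5672.00 mm², ΣAx̄ = 288746.67 mm³, ΣAȳ = 175989.33 mm³.
x̄ = 288746.67/5672.00 = 50.91 mm; ȳ = 175989.33/5672.00 = 31.03 mm.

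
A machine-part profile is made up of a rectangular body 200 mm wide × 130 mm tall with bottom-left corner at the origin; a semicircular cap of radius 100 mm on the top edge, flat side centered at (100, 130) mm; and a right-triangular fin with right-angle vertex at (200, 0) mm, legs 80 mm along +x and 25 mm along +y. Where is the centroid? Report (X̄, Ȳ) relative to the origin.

X̄ = 102.97 mm, Ȳ = 103.19 mm

rectangular body: A = 200 × 130 = 26000.00, centroid at (100.00, 65.00).
semicircular top: A = ½π·100² = 15707.96, centroid at (100.00, 172.44).
triangular fin: A = ½·80·25 = 1000.00, centroid at (226.67, 8.33).
ΣA = 42707.96 mm²
ΣAX̄ = (26000.00)(100.00) + (15707.96)(100.00) + (1000.00)(226.67) = 4397462.99 mm³
ΣAȲ = (26000.00)(65.00) + (15707.96)(172.44) + (1000.00)(8.33) = 4407035.22 mm³
X̄ = 4397462.99 / 42707.96 = 102.97 mm
Ȳ = 4407035.22 / 42707.96 = 103.19 mm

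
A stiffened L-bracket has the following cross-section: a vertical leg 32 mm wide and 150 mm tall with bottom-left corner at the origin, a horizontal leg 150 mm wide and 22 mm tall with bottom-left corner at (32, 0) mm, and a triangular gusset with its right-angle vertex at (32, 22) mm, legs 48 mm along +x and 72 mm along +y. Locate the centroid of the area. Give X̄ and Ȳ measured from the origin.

X̄ = 52.18 mm, Ȳ = 48.41 mm

vertical leg: A = 32 × 150 = 4800.00, centroid at (16.00, 75.00).
horizontal leg: A = 150 × 22 = 3300.00, centroid at (107.00, 11.00).
gusset: A = ½·48·72 = 1728.00, centroid at (48.00, 46.00).
ΣA = 9828.00 mm²
ΣAX̄ = (4800.00)(16.00) + (3300.00)(107.00) + (1728.00)(48.00) = 512844.00 mm³
ΣAȲ = (4800.00)(75.00) + (3300.00)(11.00) + (1728.00)(46.00) = 475788.00 mm³
X̄ = 512844.00 / 9828.00 = 52.18 mm
Ȳ = 475788.00 / 9828.00 = 48.41 mm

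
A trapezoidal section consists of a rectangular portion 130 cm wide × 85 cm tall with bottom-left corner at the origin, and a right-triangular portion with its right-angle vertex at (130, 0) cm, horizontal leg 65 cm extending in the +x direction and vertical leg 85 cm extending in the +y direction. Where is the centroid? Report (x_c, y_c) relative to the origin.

Part | A | x̄ᵢ | ȳᵢ | A·x̄ᵢ | A·ȳᵢ
rectangular portion | 11050.00 | 65.00 | 42.50 | 718250.00 | 469625.00
triangular portion | 2762.50 | 151.67 | 28.33 | 418979.17 | 78270.83
Σ | 13812.50 |  |  | 1137229.17 | 547895.83
x_c = 1137229.17 / 13812.50 = 82.33 cm
y_c = 547895.83 / 13812.50 = 39.67 cm

x_c = 82.33 cm, y_c = 39.67 cm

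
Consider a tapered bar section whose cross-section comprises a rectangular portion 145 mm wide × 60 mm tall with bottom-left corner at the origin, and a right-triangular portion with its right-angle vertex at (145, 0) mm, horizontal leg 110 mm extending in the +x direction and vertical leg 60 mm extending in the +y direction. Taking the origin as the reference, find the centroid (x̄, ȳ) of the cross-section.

rectangular portion: A = 145 × 60 = 8700.00, centroid at (72.50, 30.00).
triangular portion: A = ½·110·60 = 3300.00, centroid at (181.67, 20.00).
ΣA = 12000.00 mm²
ΣAx̄ = (8700.00)(72.50) + (3300.00)(181.67) = 1230250.00 mm³
ΣAȳ = (8700.00)(30.00) + (3300.00)(20.00) = 327000.00 mm³
x̄ = 1230250.00 / 12000.00 = 102.52 mm
ȳ = 327000.00 / 12000.00 = 27.25 mm

x̄ = 102.52 mm, ȳ = 27.25 mm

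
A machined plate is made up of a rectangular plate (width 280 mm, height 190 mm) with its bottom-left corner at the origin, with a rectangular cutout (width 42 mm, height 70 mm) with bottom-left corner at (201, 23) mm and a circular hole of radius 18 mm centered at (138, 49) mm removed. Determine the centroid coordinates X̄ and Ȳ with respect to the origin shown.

plate: A = 280 × 190 = 53200.00, centroid at (140.00, 95.00).
hole 1: A = −(42 × 70) = -2940.00, centroid at (222.00, 58.00).
hole 2: A = −π·18² = -1017.88, centroid at (138.00, 49.00).
ΣA = 49242.12 mm², ΣAX̄ = 6654853.11 mm³, ΣAȲ = 4833604.08 mm³.
X̄ = 6654853.11/49242.12 = 135.15 mm; Ȳ = 4833604.08/49242.12 = 98.16 mm.

X̄ = 135.15 mm, Ȳ = 98.16 mm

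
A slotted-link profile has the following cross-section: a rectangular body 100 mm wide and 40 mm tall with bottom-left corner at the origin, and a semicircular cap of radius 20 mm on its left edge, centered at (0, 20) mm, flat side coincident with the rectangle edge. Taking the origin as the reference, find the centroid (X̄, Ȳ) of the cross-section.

Part | A | x̄ᵢ | ȳᵢ | A·x̄ᵢ | A·ȳᵢ
rectangular body | 4000.00 | 50.00 | 20.00 | 200000.00 | 80000.00
semicircular end | 628.32 | -8.49 | 20.00 | -5333.33 | 12566.37
Σ | 4628.32 |  |  | 194666.67 | 92566.37
X̄ = 194666.67 / 4628.32 = 42.06 mm
Ȳ = 92566.37 / 4628.32 = 20.00 mm

X̄ = 42.06 mm, Ȳ = 20.00 mm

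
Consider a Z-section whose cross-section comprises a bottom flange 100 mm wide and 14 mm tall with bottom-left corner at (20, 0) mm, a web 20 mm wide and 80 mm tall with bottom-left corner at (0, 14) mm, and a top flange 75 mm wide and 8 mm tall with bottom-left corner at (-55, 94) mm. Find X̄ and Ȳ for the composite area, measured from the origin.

bottom flange: A = 100 × 14 = 1400.00, centroid at (70.00, 7.00).
web: A = 20 × 80 = 1600.00, centroid at (10.00, 54.00).
top flange: A = 75 × 8 = 600.00, centroid at (-17.50, 98.00).
ΣA = 3600.00 mm², ΣAX̄ = 103500.00 mm³, ΣAȲ = 155000.00 mm³.
X̄ = 103500.00/3600.00 = 28.75 mm; Ȳ = 155000.00/3600.00 = 43.06 mm.

X̄ = 28.75 mm, Ȳ = 43.06 mm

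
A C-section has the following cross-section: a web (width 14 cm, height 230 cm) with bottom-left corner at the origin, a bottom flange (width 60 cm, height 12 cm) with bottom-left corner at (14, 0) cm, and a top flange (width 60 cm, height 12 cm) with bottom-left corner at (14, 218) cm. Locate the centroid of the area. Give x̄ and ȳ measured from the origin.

web: A = 14 × 230 = 3220.00, centroid at (7.00, 115.00).
bottom flange: A = 60 × 12 = 720.00, centroid at (44.00, 6.00).
top flange: A = 60 × 12 = 720.00, centroid at (44.00, 224.00).
ΣA = 4660.00 cm², ΣAx̄ = 85900.00 cm³, ΣAȳ = 535900.00 cm³.
x̄ = 85900.00/4660.00 = 18.43 cm; ȳ = 535900.00/4660.00 = 115.00 cm.

x̄ = 18.43 cm, ȳ = 115.00 cm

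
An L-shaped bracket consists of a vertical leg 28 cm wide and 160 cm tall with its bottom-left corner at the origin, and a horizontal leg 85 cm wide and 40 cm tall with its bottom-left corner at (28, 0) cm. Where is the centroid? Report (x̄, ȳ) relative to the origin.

Part | A | x̄ᵢ | ȳᵢ | A·x̄ᵢ | A·ȳᵢ
vertical leg | 4480.00 | 14.00 | 80.00 | 62720.00 | 358400.00
horizontal leg | 3400.00 | 70.50 | 20.00 | 239700.00 | 68000.00
Σ | 7880.00 |  |  | 302420.00 | 426400.00
x̄ = 302420.00 / 7880.00 = 38.38 cm
ȳ = 426400.00 / 7880.00 = 54.11 cm

x̄ = 38.38 cm, ȳ = 54.11 cm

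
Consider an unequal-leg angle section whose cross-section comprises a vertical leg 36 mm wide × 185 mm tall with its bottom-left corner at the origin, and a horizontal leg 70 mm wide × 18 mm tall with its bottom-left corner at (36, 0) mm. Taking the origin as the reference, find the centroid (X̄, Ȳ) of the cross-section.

X̄ = 26.43 mm, Ȳ = 79.22 mm

vertical leg: A = 36 × 185 = 6660.00, centroid at (18.00, 92.50).
horizontal leg: A = 70 × 18 = 1260.00, centroid at (71.00, 9.00).
ΣA = 7920.00 mm², ΣAX̄ = 209340.00 mm³, ΣAȲ = 627390.00 mm³.
X̄ = 209340.00/7920.00 = 26.43 mm; Ȳ = 627390.00/7920.00 = 79.22 mm.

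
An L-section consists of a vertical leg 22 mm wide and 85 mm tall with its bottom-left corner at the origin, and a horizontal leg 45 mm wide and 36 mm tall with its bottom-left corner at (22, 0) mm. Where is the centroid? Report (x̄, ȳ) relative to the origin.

vertical leg: A = 22 × 85 = 1870.00, centroid at (11.00, 42.50).
horizontal leg: A = 45 × 36 = 1620.00, centroid at (44.50, 18.00).
ΣA = 3490.00 mm², ΣAx̄ = 92660.00 mm³, ΣAȳ = 108635.00 mm³.
x̄ = 92660.00/3490.00 = 26.55 mm; ȳ = 108635.00/3490.00 = 31.13 mm.

x̄ = 26.55 mm, ȳ = 31.13 mm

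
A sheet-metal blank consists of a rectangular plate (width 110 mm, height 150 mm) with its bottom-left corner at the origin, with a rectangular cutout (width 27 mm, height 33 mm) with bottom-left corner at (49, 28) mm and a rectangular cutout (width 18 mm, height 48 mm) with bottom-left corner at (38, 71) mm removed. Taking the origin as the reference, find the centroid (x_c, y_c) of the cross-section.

plate: A = 110 × 150 = 16500.00, centroid at (55.00, 75.00).
hole 1: A = −(27 × 33) = -891.00, centroid at (62.50, 44.50).
hole 2: A = −(18 × 48) = -864.00, centroid at (47.00, 95.00).
ΣA = 14745.00 mm², ΣAx_c = 811204.50 mm³, ΣAy_c = 1115770.50 mm³.
x_c = 811204.50/14745.00 = 55.02 mm; y_c = 1115770.50/14745.00 = 75.67 mm.

x_c = 55.02 mm, y_c = 75.67 mm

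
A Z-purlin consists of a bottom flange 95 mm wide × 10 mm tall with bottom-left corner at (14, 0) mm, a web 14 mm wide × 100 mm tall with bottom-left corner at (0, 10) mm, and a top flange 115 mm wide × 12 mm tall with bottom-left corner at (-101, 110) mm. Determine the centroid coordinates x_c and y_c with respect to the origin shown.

Part | A | x̄ᵢ | ȳᵢ | A·x̄ᵢ | A·ȳᵢ
bottom flange | 950.00 | 61.50 | 5.00 | 58425.00 | 4750.00
web | 1400.00 | 7.00 | 60.00 | 9800.00 | 84000.00
top flange | 1380.00 | -43.50 | 116.00 | -60030.00 | 160080.00
Σ | 3730.00 |  |  | 8195.00 | 248830.00
x_c = 8195.00 / 3730.00 = 2.20 mm
y_c = 248830.00 / 3730.00 = 66.71 mm

x_c = 2.20 mm, y_c = 66.71 mm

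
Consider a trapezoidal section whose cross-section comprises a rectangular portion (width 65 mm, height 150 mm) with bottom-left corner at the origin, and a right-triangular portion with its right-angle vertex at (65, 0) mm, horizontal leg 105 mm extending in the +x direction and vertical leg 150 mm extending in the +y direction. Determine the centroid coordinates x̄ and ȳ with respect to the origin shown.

rectangular portion: A = 65 × 150 = 9750.00, centroid at (32.50, 75.00).
triangular portion: A = ½·105·150 = 7875.00, centroid at (100.00, 50.00).
ΣA = 17625.00 mm², ΣAx̄ = 1104375.00 mm³, ΣAȳ = 1125000.00 mm³.
x̄ = 1104375.00/17625.00 = 62.66 mm; ȳ = 1125000.00/17625.00 = 63.83 mm.

x̄ = 62.66 mm, ȳ = 63.83 mm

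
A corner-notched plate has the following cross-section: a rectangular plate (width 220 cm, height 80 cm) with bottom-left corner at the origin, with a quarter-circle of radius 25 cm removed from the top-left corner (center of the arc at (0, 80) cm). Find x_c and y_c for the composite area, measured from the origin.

plate: A = 220 × 80 = 17600.00, centroid at (110.00, 40.00).
removed quarter-circle: A = −¼π·25² = -490.87, centroid at (10.61, 69.39).
ΣA = 17109.13 cm²
ΣAx_c = (17600.00)(110.00) + (-490.87)(10.61) = 1930791.67 cm³
ΣAy_c = (17600.00)(40.00) + (-490.87)(69.39) = 669938.43 cm³
x_c = 1930791.67 / 17109.13 = 112.85 cm
y_c = 669938.43 / 17109.13 = 39.16 cm

x_c = 112.85 cm, y_c = 39.16 cm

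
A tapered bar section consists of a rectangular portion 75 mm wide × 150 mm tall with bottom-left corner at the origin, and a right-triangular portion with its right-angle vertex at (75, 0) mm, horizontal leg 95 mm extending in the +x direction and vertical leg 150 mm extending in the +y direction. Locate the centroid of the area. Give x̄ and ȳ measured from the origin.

x̄ = 64.32 mm, ȳ = 65.31 mm

rectangular portion: A = 75 × 150 = 11250.00, centroid at (37.50, 75.00).
triangular portion: A = ½·95·150 = 7125.00, centroid at (106.67, 50.00).
ΣA = 18375.00 mm²
ΣAx̄ = (11250.00)(37.50) + (7125.00)(106.67) = 1181875.00 mm³
ΣAȳ = (11250.00)(75.00) + (7125.00)(50.00) = 1200000.00 mm³
x̄ = 1181875.00 / 18375.00 = 64.32 mm
ȳ = 1200000.00 / 18375.00 = 65.31 mm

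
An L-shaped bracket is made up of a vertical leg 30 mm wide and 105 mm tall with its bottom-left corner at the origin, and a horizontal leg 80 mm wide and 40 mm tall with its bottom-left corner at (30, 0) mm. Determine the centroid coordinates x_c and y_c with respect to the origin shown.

x_c = 42.72 mm, y_c = 36.12 mm

vertical leg: A = 30 × 105 = 3150.00, centroid at (15.00, 52.50).
horizontal leg: A = 80 × 40 = 3200.00, centroid at (70.00, 20.00).
ΣA = 6350.00 mm²
ΣAx_c = (3150.00)(15.00) + (3200.00)(70.00) = 271250.00 mm³
ΣAy_c = (3150.00)(52.50) + (3200.00)(20.00) = 229375.00 mm³
x_c = 271250.00 / 6350.00 = 42.72 mm
y_c = 229375.00 / 6350.00 = 36.12 mm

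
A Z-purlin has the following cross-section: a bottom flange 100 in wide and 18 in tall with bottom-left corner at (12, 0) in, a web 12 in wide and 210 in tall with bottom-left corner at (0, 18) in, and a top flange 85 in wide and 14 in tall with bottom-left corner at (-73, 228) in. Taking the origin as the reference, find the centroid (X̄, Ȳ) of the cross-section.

bottom flange: A = 100 × 18 = 1800.00, centroid at (62.00, 9.00).
web: A = 12 × 210 = 2520.00, centroid at (6.00, 123.00).
top flange: A = 85 × 14 = 1190.00, centroid at (-30.50, 235.00).
ΣA = 5510.00 in², ΣAX̄ = 90425.00 in³, ΣAȲ = 605810.00 in³.
X̄ = 90425.00/5510.00 = 16.41 in; Ȳ = 605810.00/5510.00 = 109.95 in.

X̄ = 16.41 in, Ȳ = 109.95 in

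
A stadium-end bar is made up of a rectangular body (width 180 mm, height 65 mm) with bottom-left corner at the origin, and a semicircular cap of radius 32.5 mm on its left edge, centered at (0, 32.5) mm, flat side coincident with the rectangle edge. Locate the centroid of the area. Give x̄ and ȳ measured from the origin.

x̄ = 77.11 mm, ȳ = 32.50 mm

rectangular body: A = 180 × 65 = 11700.00, centroid at (90.00, 32.50).
semicircular end: A = ½π·32.5² = 1659.15, centroid at (-13.79, 32.50).
ΣA = 13359.15 mm²
ΣAx̄ = (11700.00)(90.00) + (1659.15)(-13.79) = 1030114.58 mm³
ΣAȳ = (11700.00)(32.50) + (1659.15)(32.50) = 434172.49 mm³
x̄ = 1030114.58 / 13359.15 = 77.11 mm
ȳ = 434172.49 / 13359.15 = 32.50 mm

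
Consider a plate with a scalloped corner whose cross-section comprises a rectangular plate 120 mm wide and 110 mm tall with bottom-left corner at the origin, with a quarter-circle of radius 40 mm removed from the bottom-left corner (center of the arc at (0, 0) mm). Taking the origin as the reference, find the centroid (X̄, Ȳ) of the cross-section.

X̄ = 64.53 mm, Ȳ = 59.00 mm

plate: A = 120 × 110 = 13200.00, centroid at (60.00, 55.00).
removed quarter-circle: A = −¼π·40² = -1256.64, centroid at (16.98, 16.98).
ΣA = 11943.36 mm², ΣAX̄ = 770666.67 mm³, ΣAȲ = 704666.67 mm³.
X̄ = 770666.67/11943.36 = 64.53 mm; Ȳ = 704666.67/11943.36 = 59.00 mm.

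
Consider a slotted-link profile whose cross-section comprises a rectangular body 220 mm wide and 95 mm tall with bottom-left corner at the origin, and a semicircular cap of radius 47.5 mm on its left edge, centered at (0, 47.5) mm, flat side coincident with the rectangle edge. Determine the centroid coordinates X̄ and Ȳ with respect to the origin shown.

X̄ = 91.13 mm, Ȳ = 47.50 mm

Part | A | x̄ᵢ | ȳᵢ | A·x̄ᵢ | A·ȳᵢ
rectangular body | 20900.00 | 110.00 | 47.50 | 2299000.00 | 992750.00
semicircular end | 3544.11 | -20.16 | 47.50 | -71447.92 | 168345.19
Σ | 24444.11 |  |  | 2227552.08 | 1161095.19
X̄ = 2227552.08 / 24444.11 = 91.13 mm
Ȳ = 1161095.19 / 24444.11 = 47.50 mm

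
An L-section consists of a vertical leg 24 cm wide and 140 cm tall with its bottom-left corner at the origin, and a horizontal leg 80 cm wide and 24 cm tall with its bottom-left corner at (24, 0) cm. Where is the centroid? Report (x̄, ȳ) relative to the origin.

x̄ = 30.91 cm, ȳ = 48.91 cm

vertical leg: A = 24 × 140 = 3360.00, centroid at (12.00, 70.00).
horizontal leg: A = 80 × 24 = 1920.00, centroid at (64.00, 12.00).
ΣA = 5280.00 cm², ΣAx̄ = 163200.00 cm³, ΣAȳ = 258240.00 cm³.
x̄ = 163200.00/5280.00 = 30.91 cm; ȳ = 258240.00/5280.00 = 48.91 cm.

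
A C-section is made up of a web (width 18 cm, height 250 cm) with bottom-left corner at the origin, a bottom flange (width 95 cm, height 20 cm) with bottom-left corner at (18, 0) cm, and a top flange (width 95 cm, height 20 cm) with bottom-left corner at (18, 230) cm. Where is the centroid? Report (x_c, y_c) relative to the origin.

x_c = 34.87 cm, y_c = 125.00 cm

web: A = 18 × 250 = 4500.00, centroid at (9.00, 125.00).
bottom flange: A = 95 × 20 = 1900.00, centroid at (65.50, 10.00).
top flange: A = 95 × 20 = 1900.00, centroid at (65.50, 240.00).
ΣA = 8300.00 cm²
ΣAx_c = (4500.00)(9.00) + (1900.00)(65.50) + (1900.00)(65.50) = 289400.00 cm³
ΣAy_c = (4500.00)(125.00) + (1900.00)(10.00) + (1900.00)(240.00) = 1037500.00 cm³
x_c = 289400.00 / 8300.00 = 34.87 cm
y_c = 1037500.00 / 8300.00 = 125.00 cm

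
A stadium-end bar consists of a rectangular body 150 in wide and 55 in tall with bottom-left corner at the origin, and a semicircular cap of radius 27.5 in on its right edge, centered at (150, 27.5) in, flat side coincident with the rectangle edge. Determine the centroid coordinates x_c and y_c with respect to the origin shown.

x_c = 85.91 in, y_c = 27.50 in

rectangular body: A = 150 × 55 = 8250.00, centroid at (75.00, 27.50).
semicircular end: A = ½π·27.5² = 1187.91, centroid at (161.67, 27.50).
ΣA = 9437.91 in²
ΣAx_c = (8250.00)(75.00) + (1187.91)(161.67) = 810801.79 in³
ΣAy_c = (8250.00)(27.50) + (1187.91)(27.50) = 259542.65 in³
x_c = 810801.79 / 9437.91 = 85.91 in
y_c = 259542.65 / 9437.91 = 27.50 in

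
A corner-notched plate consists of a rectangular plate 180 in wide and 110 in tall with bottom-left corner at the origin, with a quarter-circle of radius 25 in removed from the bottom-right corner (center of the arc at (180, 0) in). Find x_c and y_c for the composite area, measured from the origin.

plate: A = 180 × 110 = 19800.00, centroid at (90.00, 55.00).
removed quarter-circle: A = −¼π·25² = -490.87, centroid at (169.39, 10.61).
ΣA = 19309.13 in²
ΣAx_c = (19800.00)(90.00) + (-490.87)(169.39) = 1698851.04 in³
ΣAy_c = (19800.00)(55.00) + (-490.87)(10.61) = 1083791.67 in³
x_c = 1698851.04 / 19309.13 = 87.98 in
y_c = 1083791.67 / 19309.13 = 56.13 in

x_c = 87.98 in, y_c = 56.13 in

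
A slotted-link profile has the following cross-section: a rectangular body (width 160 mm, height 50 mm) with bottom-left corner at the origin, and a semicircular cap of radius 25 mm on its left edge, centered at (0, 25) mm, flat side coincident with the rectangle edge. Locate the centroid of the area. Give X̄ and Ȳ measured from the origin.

rectangular body: A = 160 × 50 = 8000.00, centroid at (80.00, 25.00).
semicircular end: A = ½π·25² = 981.75, centroid at (-10.61, 25.00).
ΣA = 8981.75 mm²
ΣAX̄ = (8000.00)(80.00) + (981.75)(-10.61) = 629583.33 mm³
ΣAȲ = (8000.00)(25.00) + (981.75)(25.00) = 224543.69 mm³
X̄ = 629583.33 / 8981.75 = 70.10 mm
Ȳ = 224543.69 / 8981.75 = 25.00 mm

X̄ = 70.10 mm, Ȳ = 25.00 mm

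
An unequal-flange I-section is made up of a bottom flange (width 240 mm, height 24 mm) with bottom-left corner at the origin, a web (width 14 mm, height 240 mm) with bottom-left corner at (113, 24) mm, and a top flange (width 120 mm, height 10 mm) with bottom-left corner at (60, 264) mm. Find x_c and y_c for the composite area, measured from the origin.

x_c = 120.00 mm, y_c = 84.86 mm

bottom flange: A = 240 × 24 = 5760.00, centroid at (120.00, 12.00).
web: A = 14 × 240 = 3360.00, centroid at (120.00, 144.00).
top flange: A = 120 × 10 = 1200.00, centroid at (120.00, 269.00).
ΣA = 10320.00 mm², ΣAx_c = 1238400.00 mm³, ΣAy_c = 875760.00 mm³.
x_c = 1238400.00/10320.00 = 120.00 mm; y_c = 875760.00/10320.00 = 84.86 mm.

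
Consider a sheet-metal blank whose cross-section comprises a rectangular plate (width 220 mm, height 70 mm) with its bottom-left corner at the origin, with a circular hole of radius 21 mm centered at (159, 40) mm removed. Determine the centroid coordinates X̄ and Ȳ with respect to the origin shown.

plate: A = 220 × 70 = 15400.00, centroid at (110.00, 35.00).
hole: A = −π·21² = -1385.44, centroid at (159.00, 40.00).
ΣA = 14014.56 mm²
ΣAX̄ = (15400.00)(110.00) + (-1385.44)(159.00) = 1473714.66 mm³
ΣAȲ = (15400.00)(35.00) + (-1385.44)(40.00) = 483582.31 mm³
X̄ = 1473714.66 / 14014.56 = 105.16 mm
Ȳ = 483582.31 / 14014.56 = 34.51 mm

X̄ = 105.16 mm, Ȳ = 34.51 mm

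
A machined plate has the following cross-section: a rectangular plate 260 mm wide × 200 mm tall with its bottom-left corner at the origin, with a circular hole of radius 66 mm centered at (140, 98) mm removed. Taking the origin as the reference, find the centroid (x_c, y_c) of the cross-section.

plate: A = 260 × 200 = 52000.00, centroid at (130.00, 100.00).
hole: A = −π·66² = -13684.78, centroid at (140.00, 98.00).
ΣA = 38315.22 mm², ΣAx_c = 4844131.14 mm³, ΣAy_c = 3858891.80 mm³.
x_c = 4844131.14/38315.22 = 126.43 mm; y_c = 3858891.80/38315.22 = 100.71 mm.

x_c = 126.43 mm, y_c = 100.71 mm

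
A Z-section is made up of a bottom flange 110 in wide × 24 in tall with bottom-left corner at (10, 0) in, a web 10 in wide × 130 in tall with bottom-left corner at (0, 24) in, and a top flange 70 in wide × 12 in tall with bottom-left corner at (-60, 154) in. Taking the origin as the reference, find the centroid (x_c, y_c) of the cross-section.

x_c = 32.87 in, y_c = 58.95 in

bottom flange: A = 110 × 24 = 2640.00, centroid at (65.00, 12.00).
web: A = 10 × 130 = 1300.00, centroid at (5.00, 89.00).
top flange: A = 70 × 12 = 840.00, centroid at (-25.00, 160.00).
ΣA = 4780.00 in²
ΣAx_c = (2640.00)(65.00) + (1300.00)(5.00) + (840.00)(-25.00) = 157100.00 in³
ΣAy_c = (2640.00)(12.00) + (1300.00)(89.00) + (840.00)(160.00) = 281780.00 in³
x_c = 157100.00 / 4780.00 = 32.87 in
y_c = 281780.00 / 4780.00 = 58.95 in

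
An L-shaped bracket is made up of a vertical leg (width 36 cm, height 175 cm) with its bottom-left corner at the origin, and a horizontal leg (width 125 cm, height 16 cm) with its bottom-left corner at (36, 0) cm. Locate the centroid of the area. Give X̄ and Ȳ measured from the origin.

X̄ = 37.40 cm, Ȳ = 68.34 cm

Part | A | x̄ᵢ | ȳᵢ | A·x̄ᵢ | A·ȳᵢ
vertical leg | 6300.00 | 18.00 | 87.50 | 113400.00 | 551250.00
horizontal leg | 2000.00 | 98.50 | 8.00 | 197000.00 | 16000.00
Σ | 8300.00 |  |  | 310400.00 | 567250.00
X̄ = 310400.00 / 8300.00 = 37.40 cm
Ȳ = 567250.00 / 8300.00 = 68.34 cm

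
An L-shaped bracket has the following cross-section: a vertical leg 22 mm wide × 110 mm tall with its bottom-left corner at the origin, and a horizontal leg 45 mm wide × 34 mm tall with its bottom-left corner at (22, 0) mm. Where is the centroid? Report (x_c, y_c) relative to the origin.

x_c = 23.98 mm, y_c = 40.28 mm

vertical leg: A = 22 × 110 = 2420.00, centroid at (11.00, 55.00).
horizontal leg: A = 45 × 34 = 1530.00, centroid at (44.50, 17.00).
ΣA = 3950.00 mm²
ΣAx_c = (2420.00)(11.00) + (1530.00)(44.50) = 94705.00 mm³
ΣAy_c = (2420.00)(55.00) + (1530.00)(17.00) = 159110.00 mm³
x_c = 94705.00 / 3950.00 = 23.98 mm
y_c = 159110.00 / 3950.00 = 40.28 mm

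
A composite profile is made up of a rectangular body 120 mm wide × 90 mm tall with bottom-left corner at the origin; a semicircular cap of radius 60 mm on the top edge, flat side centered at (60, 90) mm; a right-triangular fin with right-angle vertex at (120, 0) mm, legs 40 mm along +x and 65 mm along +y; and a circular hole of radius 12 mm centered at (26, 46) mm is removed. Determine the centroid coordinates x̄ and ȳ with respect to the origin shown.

rectangular body: A = 120 × 90 = 10800.00, centroid at (60.00, 45.00).
semicircular top: A = ½π·60² = 5654.87, centroid at (60.00, 115.46).
triangular fin: A = ½·40·65 = 1300.00, centroid at (133.33, 21.67).
hole: A = −π·12² = -452.39, centroid at (26.00, 46.00).
ΣA = 17302.48 mm²
ΣAx̄ = (10800.00)(60.00) + (5654.87)(60.00) + (1300.00)(133.33) + (-452.39)(26.00) = 1148863.22 mm³
ΣAȳ = (10800.00)(45.00) + (5654.87)(115.46) + (1300.00)(21.67) + (-452.39)(46.00) = 1146294.77 mm³
x̄ = 1148863.22 / 17302.48 = 66.40 mm
ȳ = 1146294.77 / 17302.48 = 66.25 mm

x̄ = 66.40 mm, ȳ = 66.25 mm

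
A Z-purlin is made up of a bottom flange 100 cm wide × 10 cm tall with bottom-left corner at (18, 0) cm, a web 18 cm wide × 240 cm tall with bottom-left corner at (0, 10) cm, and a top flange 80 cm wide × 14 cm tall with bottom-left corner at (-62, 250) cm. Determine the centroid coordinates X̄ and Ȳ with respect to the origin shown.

Part | A | x̄ᵢ | ȳᵢ | A·x̄ᵢ | A·ȳᵢ
bottom flange | 1000.00 | 68.00 | 5.00 | 68000.00 | 5000.00
web | 4320.00 | 9.00 | 130.00 | 38880.00 | 561600.00
top flange | 1120.00 | -22.00 | 257.00 | -24640.00 | 287840.00
Σ | 6440.00 |  |  | 82240.00 | 854440.00
X̄ = 82240.00 / 6440.00 = 12.77 cm
Ȳ = 854440.00 / 6440.00 = 132.68 cm

X̄ = 12.77 cm, Ȳ = 132.68 cm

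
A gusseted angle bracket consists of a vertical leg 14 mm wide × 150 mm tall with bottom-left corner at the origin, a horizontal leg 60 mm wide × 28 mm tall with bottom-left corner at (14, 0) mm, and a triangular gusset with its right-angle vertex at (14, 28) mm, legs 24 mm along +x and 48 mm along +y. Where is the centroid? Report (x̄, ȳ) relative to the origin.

x̄ = 23.25 mm, ȳ = 47.37 mm

vertical leg: A = 14 × 150 = 2100.00, centroid at (7.00, 75.00).
horizontal leg: A = 60 × 28 = 1680.00, centroid at (44.00, 14.00).
gusset: A = ½·24·48 = 576.00, centroid at (22.00, 44.00).
ΣA = 4356.00 mm², ΣAx̄ = 101292.00 mm³, ΣAȳ = 206364.00 mm³.
x̄ = 101292.00/4356.00 = 23.25 mm; ȳ = 206364.00/4356.00 = 47.37 mm.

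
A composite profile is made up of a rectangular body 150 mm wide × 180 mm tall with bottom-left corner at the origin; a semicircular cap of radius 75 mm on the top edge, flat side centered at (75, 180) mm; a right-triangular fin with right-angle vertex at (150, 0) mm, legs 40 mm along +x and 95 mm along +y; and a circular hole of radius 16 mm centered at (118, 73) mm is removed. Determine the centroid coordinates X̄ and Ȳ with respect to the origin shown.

rectangular body: A = 150 × 180 = 27000.00, centroid at (75.00, 90.00).
semicircular top: A = ½π·75² = 8835.73, centroid at (75.00, 211.83).
triangular fin: A = ½·40·95 = 1900.00, centroid at (163.33, 31.67).
hole: A = −π·16² = -804.25, centroid at (118.00, 73.00).
ΣA = 36931.48 mm², ΣAX̄ = 2903111.80 mm³, ΣAȲ = 4303137.86 mm³.
X̄ = 2903111.80/36931.48 = 78.61 mm; Ȳ = 4303137.86/36931.48 = 116.52 mm.

X̄ = 78.61 mm, Ȳ = 116.52 mm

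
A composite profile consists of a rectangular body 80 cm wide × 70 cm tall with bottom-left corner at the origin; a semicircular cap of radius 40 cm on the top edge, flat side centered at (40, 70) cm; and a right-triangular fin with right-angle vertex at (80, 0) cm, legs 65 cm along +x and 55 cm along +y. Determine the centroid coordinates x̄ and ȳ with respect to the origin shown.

x̄ = 51.13 cm, ȳ = 45.19 cm

rectangular body: A = 80 × 70 = 5600.00, centroid at (40.00, 35.00).
semicircular top: A = ½π·40² = 2513.27, centroid at (40.00, 86.98).
triangular fin: A = ½·65·55 = 1787.50, centroid at (101.67, 18.33).
ΣA = 9900.77 cm², ΣAx̄ = 506260.13 cm³, ΣAȳ = 447366.69 cm³.
x̄ = 506260.13/9900.77 = 51.13 cm; ȳ = 447366.69/9900.77 = 45.19 cm.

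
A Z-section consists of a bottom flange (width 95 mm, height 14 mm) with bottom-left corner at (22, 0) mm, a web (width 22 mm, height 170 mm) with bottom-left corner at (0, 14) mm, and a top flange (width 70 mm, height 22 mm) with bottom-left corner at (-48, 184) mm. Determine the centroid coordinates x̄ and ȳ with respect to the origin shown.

bottom flange: A = 95 × 14 = 1330.00, centroid at (69.50, 7.00).
web: A = 22 × 170 = 3740.00, centroid at (11.00, 99.00).
top flange: A = 70 × 22 = 1540.00, centroid at (-13.00, 195.00).
ΣA = 6610.00 mm²
ΣAx̄ = (1330.00)(69.50) + (3740.00)(11.00) + (1540.00)(-13.00) = 113555.00 mm³
ΣAȳ = (1330.00)(7.00) + (3740.00)(99.00) + (1540.00)(195.00) = 679870.00 mm³
x̄ = 113555.00 / 6610.00 = 17.18 mm
ȳ = 679870.00 / 6610.00 = 102.85 mm

x̄ = 17.18 mm, ȳ = 102.85 mm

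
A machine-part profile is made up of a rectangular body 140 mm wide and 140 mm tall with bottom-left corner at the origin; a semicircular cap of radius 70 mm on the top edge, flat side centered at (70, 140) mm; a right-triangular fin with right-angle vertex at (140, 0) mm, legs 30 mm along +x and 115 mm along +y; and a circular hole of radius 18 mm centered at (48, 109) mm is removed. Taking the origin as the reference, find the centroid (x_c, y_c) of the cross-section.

rectangular body: A = 140 × 140 = 19600.00, centroid at (70.00, 70.00).
semicircular top: A = ½π·70² = 7696.90, centroid at (70.00, 169.71).
triangular fin: A = ½·30·115 = 1725.00, centroid at (150.00, 38.33).
hole: A = −π·18² = -1017.88, centroid at (48.00, 109.00).
ΣA = 28004.03 mm², ΣAx_c = 2120675.09 mm³, ΣAy_c = 2633409.46 mm³.
x_c = 2120675.09/28004.03 = 75.73 mm; y_c = 2633409.46/28004.03 = 94.04 mm.

x_c = 75.73 mm, y_c = 94.04 mm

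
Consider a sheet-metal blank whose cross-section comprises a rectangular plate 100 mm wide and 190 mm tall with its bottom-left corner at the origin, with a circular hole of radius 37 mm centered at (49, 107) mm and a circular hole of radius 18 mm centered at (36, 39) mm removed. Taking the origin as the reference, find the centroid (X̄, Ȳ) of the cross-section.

X̄ = 51.36 mm, Ȳ = 95.39 mm

plate: A = 100 × 190 = 19000.00, centroid at (50.00, 95.00).
hole 1: A = −π·37² = -4300.84, centroid at (49.00, 107.00).
hole 2: A = −π·18² = -1017.88, centroid at (36.00, 39.00).
ΣA = 13681.28 mm²
ΣAX̄ = (19000.00)(50.00) + (-4300.84)(49.00) + (-1017.88)(36.00) = 702615.29 mm³
ΣAȲ = (19000.00)(95.00) + (-4300.84)(107.00) + (-1017.88)(39.00) = 1305112.92 mm³
X̄ = 702615.29 / 13681.28 = 51.36 mm
Ȳ = 1305112.92 / 13681.28 = 95.39 mm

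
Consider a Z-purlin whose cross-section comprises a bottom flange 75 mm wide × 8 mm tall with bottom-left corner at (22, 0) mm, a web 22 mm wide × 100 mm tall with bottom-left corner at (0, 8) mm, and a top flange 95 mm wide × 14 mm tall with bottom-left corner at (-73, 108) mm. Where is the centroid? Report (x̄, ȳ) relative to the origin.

x̄ = 6.29 mm, ȳ = 68.51 mm

bottom flange: A = 75 × 8 = 600.00, centroid at (59.50, 4.00).
web: A = 22 × 100 = 2200.00, centroid at (11.00, 58.00).
top flange: A = 95 × 14 = 1330.00, centroid at (-25.50, 115.00).
ΣA = 4130.00 mm², ΣAx̄ = 25985.00 mm³, ΣAȳ = 282950.00 mm³.
x̄ = 25985.00/4130.00 = 6.29 mm; ȳ = 282950.00/4130.00 = 68.51 mm.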